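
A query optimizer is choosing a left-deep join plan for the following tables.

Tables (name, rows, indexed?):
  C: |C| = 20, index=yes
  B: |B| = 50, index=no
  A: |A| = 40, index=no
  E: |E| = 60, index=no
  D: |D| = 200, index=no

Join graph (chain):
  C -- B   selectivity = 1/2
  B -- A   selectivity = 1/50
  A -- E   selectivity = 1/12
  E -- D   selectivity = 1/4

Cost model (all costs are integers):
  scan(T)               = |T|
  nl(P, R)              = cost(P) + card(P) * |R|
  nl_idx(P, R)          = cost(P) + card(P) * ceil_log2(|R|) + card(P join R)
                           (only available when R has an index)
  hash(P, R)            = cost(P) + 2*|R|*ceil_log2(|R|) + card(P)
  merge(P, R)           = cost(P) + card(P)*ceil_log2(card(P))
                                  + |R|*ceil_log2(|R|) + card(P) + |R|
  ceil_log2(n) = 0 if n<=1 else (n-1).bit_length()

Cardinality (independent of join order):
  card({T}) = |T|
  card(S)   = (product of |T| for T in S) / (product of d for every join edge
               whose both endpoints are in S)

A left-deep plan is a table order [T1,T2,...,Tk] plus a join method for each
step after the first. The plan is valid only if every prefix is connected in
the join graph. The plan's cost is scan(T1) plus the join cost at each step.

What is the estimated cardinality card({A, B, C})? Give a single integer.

400

Tables in S: A(40), B(50), C(20)
Edges inside S: C-B(d=2), B-A(d=50)
numerator = 40 * 50 * 20 = 40000
denominator = 2 * 50 = 100
card(S) = 40000 / 100 = 400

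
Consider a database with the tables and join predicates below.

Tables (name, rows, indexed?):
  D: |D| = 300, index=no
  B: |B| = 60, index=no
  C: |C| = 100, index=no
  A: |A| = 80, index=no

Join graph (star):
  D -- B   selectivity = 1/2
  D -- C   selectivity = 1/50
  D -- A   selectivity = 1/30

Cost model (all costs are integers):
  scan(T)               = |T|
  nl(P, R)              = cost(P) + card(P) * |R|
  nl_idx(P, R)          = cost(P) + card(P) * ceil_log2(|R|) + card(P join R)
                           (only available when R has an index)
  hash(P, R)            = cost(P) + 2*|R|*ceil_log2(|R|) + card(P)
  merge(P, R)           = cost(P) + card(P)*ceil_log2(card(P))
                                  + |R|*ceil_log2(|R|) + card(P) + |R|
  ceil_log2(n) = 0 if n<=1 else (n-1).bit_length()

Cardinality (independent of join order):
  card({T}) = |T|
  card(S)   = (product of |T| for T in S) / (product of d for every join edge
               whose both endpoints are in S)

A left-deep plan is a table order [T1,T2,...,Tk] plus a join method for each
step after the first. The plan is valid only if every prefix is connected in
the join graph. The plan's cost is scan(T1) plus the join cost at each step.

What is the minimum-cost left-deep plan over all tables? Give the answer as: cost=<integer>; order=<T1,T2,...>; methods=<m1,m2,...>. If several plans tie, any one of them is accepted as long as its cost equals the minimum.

cost=6040; order=D,C,A,B; methods=hash,hash,hash

Selinger DP (subsets sized 1..n):
  {D}: scan cost=300, card=300
  {B}: scan cost=60, card=60
  {C}: scan cost=100, card=100
  {A}: scan cost=80, card=80
  {BD}: card=9000; try (B,hash)→1320, (D,merge)→3480, (B,merge)→3720, (D,hash)→5520, (D,nl)→18060, (B,nl)→18300; best=1320 via (B,hash)
  {CD}: card=600; try (C,hash)→2000, (D,merge)→3900, (C,merge)→4100, (D,hash)→5600, (D,nl)→30100, (C,nl)→30300; best=2000 via (C,hash)
  {AD}: card=800; try (A,hash)→1720, (D,merge)→3720, (A,merge)→3940, (D,hash)→5560, (D,nl)→24080, (A,nl)→24300; best=1720 via (A,hash)
  {BCD}: card=18000; try (B,hash)→3320, (B,merge)→9020, (C,hash)→11720, (B,nl)→38000, (C,merge)→137120, (C,nl)→901320; best=3320 via (B,hash)
  {ABD}: card=24000; try (B,hash)→3240, (B,merge)→10940, (A,hash)→11440, (B,nl)→49720, (A,merge)→136960, (A,nl)→721320; best=3240 via (B,hash)
  {ACD}: card=1600; try (A,hash)→3720, (C,hash)→3920, (A,merge)→9240, (C,merge)→11320, (A,nl)→50000, (C,nl)→81720; best=3720 via (A,hash)
  {ABCD}: card=48000; try (B,hash)→6040, (A,hash)→22440, (B,merge)→23340, (C,hash)→28640, (B,nl)→99720, (A,merge)→291960 …(+3); best=6040 via (B,hash)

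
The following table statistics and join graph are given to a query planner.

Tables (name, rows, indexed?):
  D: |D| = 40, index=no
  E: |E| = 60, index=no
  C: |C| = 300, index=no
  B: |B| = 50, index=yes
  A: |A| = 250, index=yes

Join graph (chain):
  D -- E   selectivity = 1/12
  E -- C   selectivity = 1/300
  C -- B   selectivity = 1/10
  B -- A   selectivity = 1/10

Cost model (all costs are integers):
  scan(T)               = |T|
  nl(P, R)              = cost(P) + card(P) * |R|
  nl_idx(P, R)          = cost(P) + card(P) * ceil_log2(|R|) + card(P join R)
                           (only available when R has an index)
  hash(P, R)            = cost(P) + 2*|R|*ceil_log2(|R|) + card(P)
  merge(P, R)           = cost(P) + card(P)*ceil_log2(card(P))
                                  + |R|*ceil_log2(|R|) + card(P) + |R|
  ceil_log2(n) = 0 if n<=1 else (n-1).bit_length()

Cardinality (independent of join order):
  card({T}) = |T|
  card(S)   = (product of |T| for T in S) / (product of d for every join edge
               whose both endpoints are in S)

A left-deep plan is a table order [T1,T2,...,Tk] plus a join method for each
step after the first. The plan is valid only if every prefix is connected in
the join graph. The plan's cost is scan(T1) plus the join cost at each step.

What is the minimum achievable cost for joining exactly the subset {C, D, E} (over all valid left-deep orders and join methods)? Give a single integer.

1860

Selinger DP over subsets of {C,D,E}:
  {D}: scan cost=40, card=40
  {E}: scan cost=60, card=60
  {C}: scan cost=300, card=300
  {DE}: card=200; try (D,hash)→600, (E,merge)→740, (D,merge)→760, (E,hash)→800, (E,nl)→2440, (D,nl)→2460; best=600 via (D,hash)
  {CE}: card=60; try (E,hash)→1320, (C,merge)→3480, (E,merge)→3720, (C,hash)→5520, (C,nl)→18060, (E,nl)→18300; best=1320 via (E,hash)
  {CDE}: card=200; try (D,hash)→1860, (D,merge)→2020, (D,nl)→3720, (C,merge)→5400, (C,hash)→6200, (C,nl)→60600; best=1860 via (D,hash)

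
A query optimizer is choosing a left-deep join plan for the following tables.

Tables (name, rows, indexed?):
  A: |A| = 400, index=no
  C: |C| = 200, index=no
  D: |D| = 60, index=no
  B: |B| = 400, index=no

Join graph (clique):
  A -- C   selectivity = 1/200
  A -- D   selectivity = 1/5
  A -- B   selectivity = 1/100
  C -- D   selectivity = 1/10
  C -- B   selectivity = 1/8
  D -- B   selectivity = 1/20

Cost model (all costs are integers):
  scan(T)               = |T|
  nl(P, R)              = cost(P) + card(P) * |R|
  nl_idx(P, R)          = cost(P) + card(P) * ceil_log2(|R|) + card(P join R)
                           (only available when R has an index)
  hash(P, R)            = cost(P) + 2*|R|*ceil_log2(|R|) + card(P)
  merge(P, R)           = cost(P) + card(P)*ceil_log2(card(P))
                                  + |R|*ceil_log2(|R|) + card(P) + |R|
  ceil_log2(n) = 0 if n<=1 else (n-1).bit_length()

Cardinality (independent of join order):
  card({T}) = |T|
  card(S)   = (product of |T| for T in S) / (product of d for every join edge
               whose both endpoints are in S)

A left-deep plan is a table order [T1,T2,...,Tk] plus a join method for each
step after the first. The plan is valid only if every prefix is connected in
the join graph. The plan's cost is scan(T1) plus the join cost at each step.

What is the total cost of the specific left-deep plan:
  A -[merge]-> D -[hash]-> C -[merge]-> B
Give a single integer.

step 1: scan A: cost=400, card=400
step 2: join D via merge
    card(P join D) = 400*60/(5) = 4800
    cost = 400 + 400*9 + 60*6 + 400 + 60 = 4820
step 3: join C via hash
    card(P join C) = 4800*200/(200*10) = 480
    cost = 4820 + 2*200*8 + 4800 = 12820
step 4: join B via merge
    card(P join B) = 480*400/(100*8*20) = 12
    cost = 12820 + 480*9 + 400*9 + 480 + 400 = 21620

21620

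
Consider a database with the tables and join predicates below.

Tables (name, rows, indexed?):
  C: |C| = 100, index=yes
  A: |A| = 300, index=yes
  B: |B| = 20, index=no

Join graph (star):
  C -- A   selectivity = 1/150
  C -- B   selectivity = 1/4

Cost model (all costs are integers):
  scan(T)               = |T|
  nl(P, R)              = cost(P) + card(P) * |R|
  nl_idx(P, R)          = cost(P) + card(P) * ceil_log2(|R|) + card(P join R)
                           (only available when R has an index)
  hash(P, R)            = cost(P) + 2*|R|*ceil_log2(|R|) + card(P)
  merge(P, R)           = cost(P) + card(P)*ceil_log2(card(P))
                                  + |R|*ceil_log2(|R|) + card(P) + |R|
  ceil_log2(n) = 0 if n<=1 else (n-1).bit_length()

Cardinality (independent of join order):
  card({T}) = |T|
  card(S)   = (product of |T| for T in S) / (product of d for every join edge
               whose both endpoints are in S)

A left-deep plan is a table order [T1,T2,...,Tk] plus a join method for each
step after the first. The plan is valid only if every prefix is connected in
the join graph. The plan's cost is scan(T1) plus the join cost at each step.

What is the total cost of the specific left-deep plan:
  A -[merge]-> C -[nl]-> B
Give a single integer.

step 1: scan A: cost=300, card=300
step 2: join C via merge
    card(P join C) = 300*100/(150) = 200
    cost = 300 + 300*9 + 100*7 + 300 + 100 = 4100
step 3: join B via nl
    card(P join B) = 200*20/(4) = 1000
    cost = 4100 + 200*20 = 8100

8100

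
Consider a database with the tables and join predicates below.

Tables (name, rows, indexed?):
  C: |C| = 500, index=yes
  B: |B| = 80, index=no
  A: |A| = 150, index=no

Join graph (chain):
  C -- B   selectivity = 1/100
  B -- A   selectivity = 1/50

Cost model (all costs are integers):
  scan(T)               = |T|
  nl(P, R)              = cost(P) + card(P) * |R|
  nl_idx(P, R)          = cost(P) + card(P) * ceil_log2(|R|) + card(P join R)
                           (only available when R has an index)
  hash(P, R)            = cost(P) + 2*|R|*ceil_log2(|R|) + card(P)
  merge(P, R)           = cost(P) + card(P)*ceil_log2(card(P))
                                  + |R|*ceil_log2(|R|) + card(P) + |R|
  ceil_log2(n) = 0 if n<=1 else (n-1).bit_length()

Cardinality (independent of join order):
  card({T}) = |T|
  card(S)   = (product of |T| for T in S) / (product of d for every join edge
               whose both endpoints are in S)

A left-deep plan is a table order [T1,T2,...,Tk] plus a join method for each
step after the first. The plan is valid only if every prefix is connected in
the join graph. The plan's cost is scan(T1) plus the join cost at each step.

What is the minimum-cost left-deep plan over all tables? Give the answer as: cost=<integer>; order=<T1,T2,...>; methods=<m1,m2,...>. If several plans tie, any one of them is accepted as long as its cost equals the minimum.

Selinger DP (subsets sized 1..n):
  {C}: scan cost=500, card=500
  {B}: scan cost=80, card=80
  {A}: scan cost=150, card=150
  {BC}: card=400; try (C,nl_idx)→1200, (B,hash)→2120, (C,merge)→5720, (B,merge)→6140, (C,hash)→9160, (C,nl)→40080 …(+1); best=1200 via (C,nl_idx)
  {AB}: card=240; try (B,hash)→1420, (A,merge)→2070, (B,merge)→2140, (A,hash)→2560, (A,nl)→12080, (B,nl)→12150; best=1420 via (B,hash)
  {ABC}: card=1200; try (A,hash)→4000, (C,nl_idx)→4780, (A,merge)→6550, (C,merge)→8580, (C,hash)→10660, (A,nl)→61200 …(+1); best=4000 via (A,hash)

cost=4000; order=B,C,A; methods=nl_idx,hash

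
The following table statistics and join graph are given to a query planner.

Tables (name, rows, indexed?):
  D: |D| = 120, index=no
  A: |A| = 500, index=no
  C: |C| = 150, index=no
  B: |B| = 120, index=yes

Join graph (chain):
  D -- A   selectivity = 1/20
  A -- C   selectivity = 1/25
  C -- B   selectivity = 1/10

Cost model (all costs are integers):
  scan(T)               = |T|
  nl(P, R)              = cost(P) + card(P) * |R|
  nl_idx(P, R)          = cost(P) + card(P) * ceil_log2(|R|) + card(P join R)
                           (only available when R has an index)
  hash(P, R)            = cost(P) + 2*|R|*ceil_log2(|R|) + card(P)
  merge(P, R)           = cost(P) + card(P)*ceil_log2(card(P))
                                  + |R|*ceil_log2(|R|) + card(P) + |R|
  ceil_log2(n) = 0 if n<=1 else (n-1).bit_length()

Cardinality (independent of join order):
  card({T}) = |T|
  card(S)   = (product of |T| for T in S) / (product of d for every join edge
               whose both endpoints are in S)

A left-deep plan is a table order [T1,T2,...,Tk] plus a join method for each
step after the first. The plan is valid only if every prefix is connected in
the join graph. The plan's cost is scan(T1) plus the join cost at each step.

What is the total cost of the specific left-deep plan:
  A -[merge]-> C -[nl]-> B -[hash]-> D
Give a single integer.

404530

step 1: scan A: cost=500, card=500
step 2: join C via merge
    card(P join C) = 500*150/(25) = 3000
    cost = 500 + 500*9 + 150*8 + 500 + 150 = 6850
step 3: join B via nl
    card(P join B) = 3000*120/(10) = 36000
    cost = 6850 + 3000*120 = 366850
step 4: join D via hash
    card(P join D) = 36000*120/(20) = 216000
    cost = 366850 + 2*120*7 + 36000 = 404530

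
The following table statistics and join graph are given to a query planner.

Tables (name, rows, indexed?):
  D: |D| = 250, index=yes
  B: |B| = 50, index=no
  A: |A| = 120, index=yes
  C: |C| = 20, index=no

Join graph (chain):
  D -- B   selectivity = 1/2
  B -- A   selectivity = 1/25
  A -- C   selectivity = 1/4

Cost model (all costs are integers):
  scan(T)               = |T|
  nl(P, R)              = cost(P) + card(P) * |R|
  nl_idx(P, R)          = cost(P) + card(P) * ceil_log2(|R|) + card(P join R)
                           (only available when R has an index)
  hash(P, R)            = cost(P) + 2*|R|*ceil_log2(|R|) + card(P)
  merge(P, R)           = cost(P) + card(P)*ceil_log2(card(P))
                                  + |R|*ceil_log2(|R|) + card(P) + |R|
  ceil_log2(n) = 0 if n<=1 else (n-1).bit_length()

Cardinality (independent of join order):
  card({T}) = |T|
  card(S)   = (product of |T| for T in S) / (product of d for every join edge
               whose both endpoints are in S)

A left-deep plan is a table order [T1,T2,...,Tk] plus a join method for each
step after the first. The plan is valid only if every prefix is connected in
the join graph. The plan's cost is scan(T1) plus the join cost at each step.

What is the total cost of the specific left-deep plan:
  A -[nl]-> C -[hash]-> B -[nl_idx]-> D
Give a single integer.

163320

step 1: scan A: cost=120, card=120
step 2: join C via nl
    card(P join C) = 120*20/(4) = 600
    cost = 120 + 120*20 = 2520
step 3: join B via hash
    card(P join B) = 600*50/(25) = 1200
    cost = 2520 + 2*50*6 + 600 = 3720
step 4: join D via nl_idx
    card(P join D) = 1200*250/(2) = 150000
    cost = 3720 + 1200*8 + 150000 = 163320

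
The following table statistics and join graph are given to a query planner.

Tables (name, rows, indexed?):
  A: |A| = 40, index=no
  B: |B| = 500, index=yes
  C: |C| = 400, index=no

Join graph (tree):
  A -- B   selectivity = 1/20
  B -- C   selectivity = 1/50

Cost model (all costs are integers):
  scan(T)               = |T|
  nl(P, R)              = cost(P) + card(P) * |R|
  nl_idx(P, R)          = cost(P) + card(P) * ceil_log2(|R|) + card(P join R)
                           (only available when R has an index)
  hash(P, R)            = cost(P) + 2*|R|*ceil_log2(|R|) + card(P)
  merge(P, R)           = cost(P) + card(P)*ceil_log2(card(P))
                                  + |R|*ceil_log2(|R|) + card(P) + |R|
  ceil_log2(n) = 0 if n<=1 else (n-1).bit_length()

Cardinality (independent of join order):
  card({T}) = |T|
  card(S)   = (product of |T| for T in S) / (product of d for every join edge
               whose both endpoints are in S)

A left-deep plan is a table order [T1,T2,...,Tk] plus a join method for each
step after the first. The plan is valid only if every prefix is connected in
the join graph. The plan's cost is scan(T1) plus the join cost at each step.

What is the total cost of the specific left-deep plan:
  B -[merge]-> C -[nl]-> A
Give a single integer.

169500

step 1: scan B: cost=500, card=500
step 2: join C via merge
    card(P join C) = 500*400/(50) = 4000
    cost = 500 + 500*9 + 400*9 + 500 + 400 = 9500
step 3: join A via nl
    card(P join A) = 4000*40/(20) = 8000
    cost = 9500 + 4000*40 = 169500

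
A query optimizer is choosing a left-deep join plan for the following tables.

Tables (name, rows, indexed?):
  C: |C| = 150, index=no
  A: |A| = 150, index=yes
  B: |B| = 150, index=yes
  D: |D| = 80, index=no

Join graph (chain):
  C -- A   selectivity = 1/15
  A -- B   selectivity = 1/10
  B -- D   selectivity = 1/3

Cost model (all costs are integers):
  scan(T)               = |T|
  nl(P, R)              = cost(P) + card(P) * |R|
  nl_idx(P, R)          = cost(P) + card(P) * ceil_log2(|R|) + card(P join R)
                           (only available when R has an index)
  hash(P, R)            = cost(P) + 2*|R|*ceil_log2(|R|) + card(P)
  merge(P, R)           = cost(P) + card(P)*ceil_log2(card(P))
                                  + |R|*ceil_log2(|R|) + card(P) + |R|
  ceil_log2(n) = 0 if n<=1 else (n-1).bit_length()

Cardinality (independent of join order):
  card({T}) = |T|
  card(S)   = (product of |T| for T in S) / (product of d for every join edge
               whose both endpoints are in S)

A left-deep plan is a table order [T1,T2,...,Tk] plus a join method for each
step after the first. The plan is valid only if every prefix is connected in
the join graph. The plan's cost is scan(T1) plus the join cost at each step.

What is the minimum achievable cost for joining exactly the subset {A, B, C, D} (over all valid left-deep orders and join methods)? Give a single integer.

Selinger DP over subsets of {A,B,C,D}:
  {C}: scan cost=150, card=150
  {A}: scan cost=150, card=150
  {B}: scan cost=150, card=150
  {D}: scan cost=80, card=80
  {AC}: card=1500; try (C,hash)→2700, (A,hash)→2700, (C,merge)→2850, (A,merge)→2850, (A,nl_idx)→2850, (C,nl)→22650 …(+1); best=2700 via (C,hash)
  {AB}: card=2250; try (B,hash)→2700, (A,hash)→2700, (B,merge)→2850, (A,merge)→2850, (B,nl_idx)→3600, (A,nl_idx)→3600 …(+2); best=2700 via (B,hash)
  {BD}: card=4000; try (D,hash)→1420, (B,merge)→2070, (D,merge)→2140, (B,hash)→2560, (B,nl_idx)→4720, (B,nl)→12080 …(+1); best=1420 via (D,hash)
  {ABC}: card=22500; try (B,hash)→6600, (C,hash)→7350, (B,merge)→22050, (C,merge)→33300, (B,nl_idx)→37200, (B,nl)→227700 …(+1); best=6600 via (B,hash)
  {ABD}: card=60000; try (D,hash)→6070, (A,hash)→7820, (D,merge)→32590, (A,merge)→54770, (A,nl_idx)→93420, (D,nl)→182700 …(+1); best=6070 via (D,hash)
  {ABCD}: card=600000; try (D,hash)→30220, (C,hash)→68470, (D,merge)→367240, (C,merge)→1027420, (D,nl)→1806600, (C,nl)→9006070; best=30220 via (D,hash)

30220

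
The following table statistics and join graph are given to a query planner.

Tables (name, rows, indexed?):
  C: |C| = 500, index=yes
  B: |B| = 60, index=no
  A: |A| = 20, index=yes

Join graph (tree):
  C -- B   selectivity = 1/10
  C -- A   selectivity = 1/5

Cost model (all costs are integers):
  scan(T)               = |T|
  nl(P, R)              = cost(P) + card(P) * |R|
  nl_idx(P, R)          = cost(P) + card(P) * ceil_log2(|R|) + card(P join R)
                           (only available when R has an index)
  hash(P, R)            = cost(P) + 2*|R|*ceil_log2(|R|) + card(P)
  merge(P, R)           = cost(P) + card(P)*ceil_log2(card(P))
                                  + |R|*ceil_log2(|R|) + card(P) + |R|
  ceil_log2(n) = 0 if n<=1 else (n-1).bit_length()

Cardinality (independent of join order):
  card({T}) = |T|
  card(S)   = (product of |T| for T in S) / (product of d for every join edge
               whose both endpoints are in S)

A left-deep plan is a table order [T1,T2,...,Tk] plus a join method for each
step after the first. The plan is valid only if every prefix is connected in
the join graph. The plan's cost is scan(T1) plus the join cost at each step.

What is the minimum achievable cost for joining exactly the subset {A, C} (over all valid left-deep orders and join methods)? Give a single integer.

1200

Selinger DP over subsets of {A,C}:
  {C}: scan cost=500, card=500
  {A}: scan cost=20, card=20
  {AC}: card=2000; try (A,hash)→1200, (C,nl_idx)→2200, (A,nl_idx)→5000, (C,merge)→5140, (A,merge)→5620, (C,hash)→9040 …(+2); best=1200 via (A,hash)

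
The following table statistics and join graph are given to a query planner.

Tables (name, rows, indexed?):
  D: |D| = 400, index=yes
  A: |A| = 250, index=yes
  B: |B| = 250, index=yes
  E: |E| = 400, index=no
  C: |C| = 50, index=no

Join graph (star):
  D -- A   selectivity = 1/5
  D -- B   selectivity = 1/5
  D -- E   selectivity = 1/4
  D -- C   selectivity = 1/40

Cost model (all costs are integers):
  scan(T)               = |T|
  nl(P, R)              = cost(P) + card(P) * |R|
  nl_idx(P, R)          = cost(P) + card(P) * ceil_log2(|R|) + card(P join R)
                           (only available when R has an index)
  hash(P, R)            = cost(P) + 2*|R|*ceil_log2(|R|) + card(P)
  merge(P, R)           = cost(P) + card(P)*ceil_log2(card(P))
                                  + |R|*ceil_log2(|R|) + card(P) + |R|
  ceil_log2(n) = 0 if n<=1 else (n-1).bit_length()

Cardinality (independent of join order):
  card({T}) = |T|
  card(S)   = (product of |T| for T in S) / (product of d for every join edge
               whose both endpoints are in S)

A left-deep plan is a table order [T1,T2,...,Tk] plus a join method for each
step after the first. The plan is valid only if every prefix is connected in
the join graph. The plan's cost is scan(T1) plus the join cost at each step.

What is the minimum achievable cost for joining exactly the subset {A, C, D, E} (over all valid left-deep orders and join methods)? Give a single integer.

37700

Selinger DP over subsets of {A,C,D,E}:
  {D}: scan cost=400, card=400
  {A}: scan cost=250, card=250
  {E}: scan cost=400, card=400
  {C}: scan cost=50, card=50
  {AD}: card=20000; try (A,hash)→4800, (D,merge)→6500, (A,merge)→6650, (D,hash)→7700, (D,nl_idx)→22500, (A,nl_idx)→23600 …(+2); best=4800 via (A,hash)
  {DE}: card=40000; try (E,hash)→8000, (D,hash)→8000, (E,merge)→8400, (D,merge)→8400, (D,nl_idx)→44000, (E,nl)→160400 …(+1); best=8000 via (E,hash)
  {CD}: card=500; try (D,nl_idx)→1000, (C,hash)→1400, (D,merge)→4400, (C,merge)→4750, (D,hash)→7300, (D,nl)→20050 …(+1); best=1000 via (D,nl_idx)
  {ADE}: card=2000000; try (E,hash)→32000, (A,hash)→52000, (E,merge)→328800, (A,merge)→690250, (A,nl_idx)→2328000, (E,nl)→8004800 …(+1); best=32000 via (E,hash)
  {ACD}: card=25000; try (A,hash)→5500, (A,merge)→8250, (C,hash)→25400, (A,nl_idx)→30000, (A,nl)→126000, (C,merge)→325150 …(+1); best=5500 via (A,hash)
  {CDE}: card=50000; try (E,hash)→8700, (E,merge)→10000, (C,hash)→48600, (E,nl)→201000, (C,merge)→688350, (C,nl)→2008000; best=8700 via (E,hash)
  {ACDE}: card=2500000; try (E,hash)→37700, (A,hash)→62700, (E,merge)→409500, (A,merge)→860950, (C,hash)→2032600, (A,nl_idx)→2908700 …(+4); best=37700 via (E,hash)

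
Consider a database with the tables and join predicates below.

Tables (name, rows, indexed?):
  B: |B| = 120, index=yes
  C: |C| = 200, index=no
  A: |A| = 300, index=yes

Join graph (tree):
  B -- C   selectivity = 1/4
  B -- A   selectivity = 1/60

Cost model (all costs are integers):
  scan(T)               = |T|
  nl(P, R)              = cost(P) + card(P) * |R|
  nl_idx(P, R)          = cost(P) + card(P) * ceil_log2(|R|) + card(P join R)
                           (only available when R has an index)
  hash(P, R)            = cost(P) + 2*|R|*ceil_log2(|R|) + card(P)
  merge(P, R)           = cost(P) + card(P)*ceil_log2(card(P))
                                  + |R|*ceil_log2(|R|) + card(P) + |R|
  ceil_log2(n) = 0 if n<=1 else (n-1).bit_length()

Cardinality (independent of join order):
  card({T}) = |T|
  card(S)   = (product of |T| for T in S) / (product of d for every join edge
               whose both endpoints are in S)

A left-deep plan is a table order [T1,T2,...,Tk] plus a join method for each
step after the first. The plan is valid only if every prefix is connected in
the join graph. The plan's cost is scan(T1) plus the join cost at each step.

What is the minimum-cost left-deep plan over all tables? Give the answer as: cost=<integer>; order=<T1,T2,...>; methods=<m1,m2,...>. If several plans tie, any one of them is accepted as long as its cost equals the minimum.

Selinger DP (subsets sized 1..n):
  {B}: scan cost=120, card=120
  {C}: scan cost=200, card=200
  {A}: scan cost=300, card=300
  {BC}: card=6000; try (B,hash)→2080, (C,merge)→2880, (B,merge)→2960, (C,hash)→3440, (B,nl_idx)→7600, (C,nl)→24120 …(+1); best=2080 via (B,hash)
  {AB}: card=600; try (A,nl_idx)→1800, (B,hash)→2280, (B,nl_idx)→3000, (A,merge)→4080, (B,merge)→4260, (A,hash)→5640 …(+2); best=1800 via (A,nl_idx)
  {ABC}: card=30000; try (C,hash)→5600, (C,merge)→10200, (A,hash)→13480, (A,nl_idx)→86080, (A,merge)→89080, (C,nl)→121800 …(+1); best=5600 via (C,hash)

cost=5600; order=B,A,C; methods=nl_idx,hash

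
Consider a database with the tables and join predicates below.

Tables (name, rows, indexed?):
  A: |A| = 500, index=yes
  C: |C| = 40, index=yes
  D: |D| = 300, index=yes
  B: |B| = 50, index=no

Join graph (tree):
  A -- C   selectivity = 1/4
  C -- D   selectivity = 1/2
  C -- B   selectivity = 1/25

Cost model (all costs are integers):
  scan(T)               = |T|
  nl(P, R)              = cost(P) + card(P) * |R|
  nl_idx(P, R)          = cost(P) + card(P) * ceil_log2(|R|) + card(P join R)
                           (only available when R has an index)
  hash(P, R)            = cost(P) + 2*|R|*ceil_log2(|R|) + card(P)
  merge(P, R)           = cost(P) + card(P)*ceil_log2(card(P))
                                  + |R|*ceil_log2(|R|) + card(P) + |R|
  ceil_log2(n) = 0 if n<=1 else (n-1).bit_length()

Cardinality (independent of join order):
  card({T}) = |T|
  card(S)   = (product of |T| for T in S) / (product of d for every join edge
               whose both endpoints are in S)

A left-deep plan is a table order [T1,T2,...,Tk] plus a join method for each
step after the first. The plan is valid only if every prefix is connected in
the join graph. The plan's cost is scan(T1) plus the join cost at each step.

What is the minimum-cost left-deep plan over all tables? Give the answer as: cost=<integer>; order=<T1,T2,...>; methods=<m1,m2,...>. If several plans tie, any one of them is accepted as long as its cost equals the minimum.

Selinger DP (subsets sized 1..n):
  {A}: scan cost=500, card=500
  {C}: scan cost=40, card=40
  {D}: scan cost=300, card=300
  {B}: scan cost=50, card=50
  {AC}: card=5000; try (C,hash)→1480, (A,merge)→5320, (A,nl_idx)→5400, (C,merge)→5780, (C,nl_idx)→8500, (A,hash)→9080 …(+2); best=1480 via (C,hash)
  {CD}: card=6000; try (C,hash)→1080, (D,merge)→3320, (C,merge)→3580, (D,hash)→5480, (D,nl_idx)→6400, (C,nl_idx)→8100 …(+2); best=1080 via (C,hash)
  {BC}: card=80; try (C,nl_idx)→430, (C,hash)→580, (B,merge)→670, (C,merge)→680, (B,hash)→680, (B,nl)→2040 …(+1); best=430 via (C,nl_idx)
  {ACD}: card=750000; try (D,hash)→11880, (A,hash)→16080, (D,merge)→74480, (A,merge)→90080, (D,nl_idx)→796480, (A,nl_idx)→805080 …(+2); best=11880 via (D,hash)
  {ABC}: card=10000; try (A,merge)→6070, (B,hash)→7080, (A,hash)→9510, (A,nl_idx)→11150, (A,nl)→40430, (B,merge)→71830 …(+1); best=6070 via (A,merge)
  {BCD}: card=12000; try (D,merge)→4070, (D,hash)→5910, (B,hash)→7680, (D,nl_idx)→13150, (D,nl)→24430, (B,merge)→85430 …(+1); best=4070 via (D,merge)
  {ABCD}: card=1500000; try (D,hash)→21470, (A,hash)→25070, (D,merge)→159070, (A,merge)→189070, (B,hash)→762480, (D,nl_idx)→1596070 …(+5); best=21470 via (D,hash)

cost=21470; order=B,C,A,D; methods=nl_idx,merge,hash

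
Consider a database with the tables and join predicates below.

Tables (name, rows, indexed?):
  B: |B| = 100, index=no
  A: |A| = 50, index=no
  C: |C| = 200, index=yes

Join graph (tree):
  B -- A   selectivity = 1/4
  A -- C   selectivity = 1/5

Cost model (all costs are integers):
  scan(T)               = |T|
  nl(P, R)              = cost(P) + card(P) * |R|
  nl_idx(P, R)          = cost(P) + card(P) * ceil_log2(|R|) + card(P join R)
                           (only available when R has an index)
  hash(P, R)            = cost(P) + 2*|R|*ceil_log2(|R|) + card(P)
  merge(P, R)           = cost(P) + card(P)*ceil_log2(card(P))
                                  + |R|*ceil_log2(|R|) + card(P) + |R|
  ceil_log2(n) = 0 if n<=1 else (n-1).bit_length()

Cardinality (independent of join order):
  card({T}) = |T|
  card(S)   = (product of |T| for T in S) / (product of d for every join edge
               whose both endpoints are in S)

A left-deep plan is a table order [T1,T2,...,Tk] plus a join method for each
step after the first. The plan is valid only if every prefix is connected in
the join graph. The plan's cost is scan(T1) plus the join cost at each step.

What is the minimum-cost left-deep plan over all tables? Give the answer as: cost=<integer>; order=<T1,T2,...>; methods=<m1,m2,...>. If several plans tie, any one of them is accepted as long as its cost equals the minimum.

cost=4400; order=C,A,B; methods=hash,hash

Selinger DP (subsets sized 1..n):
  {B}: scan cost=100, card=100
  {A}: scan cost=50, card=50
  {C}: scan cost=200, card=200
  {AB}: card=1250; try (A,hash)→800, (B,merge)→1200, (A,merge)→1250, (B,hash)→1500, (B,nl)→5050, (A,nl)→5100; best=800 via (A,hash)
  {AC}: card=2000; try (A,hash)→1000, (C,merge)→2200, (A,merge)→2350, (C,nl_idx)→2450, (C,hash)→3300, (C,nl)→10050 …(+1); best=1000 via (A,hash)
  {ABC}: card=50000; try (B,hash)→4400, (C,hash)→5250, (C,merge)→17600, (B,merge)→25800, (C,nl_idx)→60800, (B,nl)→201000 …(+1); best=4400 via (B,hash)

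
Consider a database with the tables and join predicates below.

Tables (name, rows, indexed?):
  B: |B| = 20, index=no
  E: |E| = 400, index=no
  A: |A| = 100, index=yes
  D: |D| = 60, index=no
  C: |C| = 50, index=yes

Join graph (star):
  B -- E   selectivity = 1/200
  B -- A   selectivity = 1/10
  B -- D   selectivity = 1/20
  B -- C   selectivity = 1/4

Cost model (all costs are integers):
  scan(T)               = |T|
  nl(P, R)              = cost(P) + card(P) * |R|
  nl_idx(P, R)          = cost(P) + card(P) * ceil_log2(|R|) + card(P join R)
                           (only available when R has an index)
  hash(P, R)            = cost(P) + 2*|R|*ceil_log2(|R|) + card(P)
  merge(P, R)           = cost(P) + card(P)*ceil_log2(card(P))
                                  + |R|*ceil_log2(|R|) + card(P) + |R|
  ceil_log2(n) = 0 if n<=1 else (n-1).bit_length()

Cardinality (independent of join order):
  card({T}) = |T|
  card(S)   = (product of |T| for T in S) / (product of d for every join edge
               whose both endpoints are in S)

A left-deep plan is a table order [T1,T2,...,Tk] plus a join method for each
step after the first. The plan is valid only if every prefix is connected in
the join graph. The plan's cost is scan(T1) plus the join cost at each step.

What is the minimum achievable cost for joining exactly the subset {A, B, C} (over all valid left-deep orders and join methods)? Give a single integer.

1160

Selinger DP over subsets of {A,B,C}:
  {B}: scan cost=20, card=20
  {A}: scan cost=100, card=100
  {C}: scan cost=50, card=50
  {AB}: card=200; try (A,nl_idx)→360, (B,hash)→400, (A,merge)→940, (B,merge)→1020, (A,hash)→1440, (A,nl)→2020 …(+1); best=360 via (A,nl_idx)
  {BC}: card=250; try (B,hash)→300, (C,nl_idx)→390, (C,merge)→490, (B,merge)→520, (C,hash)→640, (C,nl)→1020 …(+1); best=300 via (B,hash)
  {ABC}: card=2500; try (C,hash)→1160, (A,hash)→1950, (C,merge)→2510, (A,merge)→3350, (C,nl_idx)→4060, (A,nl_idx)→4550 …(+2); best=1160 via (C,hash)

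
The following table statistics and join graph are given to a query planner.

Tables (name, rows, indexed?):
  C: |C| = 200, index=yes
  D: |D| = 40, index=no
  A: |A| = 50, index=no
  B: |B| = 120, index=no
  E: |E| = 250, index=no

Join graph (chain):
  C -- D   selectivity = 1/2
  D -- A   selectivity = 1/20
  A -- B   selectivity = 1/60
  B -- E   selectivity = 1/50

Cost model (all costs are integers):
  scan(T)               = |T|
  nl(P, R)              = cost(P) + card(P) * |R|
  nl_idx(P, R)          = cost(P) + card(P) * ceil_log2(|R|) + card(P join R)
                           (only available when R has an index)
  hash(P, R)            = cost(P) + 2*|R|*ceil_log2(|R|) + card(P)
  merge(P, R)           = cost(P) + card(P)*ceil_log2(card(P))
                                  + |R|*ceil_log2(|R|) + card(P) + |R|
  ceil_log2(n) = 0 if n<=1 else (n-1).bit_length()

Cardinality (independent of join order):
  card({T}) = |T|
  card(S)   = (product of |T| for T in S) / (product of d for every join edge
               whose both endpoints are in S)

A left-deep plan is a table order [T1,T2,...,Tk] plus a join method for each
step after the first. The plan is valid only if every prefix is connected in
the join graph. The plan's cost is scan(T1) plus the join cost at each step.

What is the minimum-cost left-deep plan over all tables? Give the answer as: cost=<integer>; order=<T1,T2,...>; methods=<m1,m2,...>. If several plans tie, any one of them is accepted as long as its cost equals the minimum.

Selinger DP (subsets sized 1..n):
  {C}: scan cost=200, card=200
  {D}: scan cost=40, card=40
  {A}: scan cost=50, card=50
  {B}: scan cost=120, card=120
  {E}: scan cost=250, card=250
  {CD}: card=4000; try (D,hash)→880, (C,merge)→2120, (D,merge)→2280, (C,hash)→3280, (C,nl_idx)→4360, (C,nl)→8040 …(+1); best=880 via (D,hash)
  {AD}: card=100; try (D,hash)→580, (A,merge)→670, (D,merge)→680, (A,hash)→680, (A,nl)→2040, (D,nl)→2050; best=580 via (D,hash)
  {AB}: card=100; try (A,hash)→840, (B,merge)→1360, (A,merge)→1430, (B,hash)→1780, (B,nl)→6050, (A,nl)→6120; best=840 via (A,hash)
  {BE}: card=600; try (B,hash)→2180, (E,merge)→3330, (B,merge)→3460, (E,hash)→4240, (E,nl)→30120, (B,nl)→30250; best=2180 via (B,hash)
  {ACD}: card=10000; try (C,merge)→3180, (C,hash)→3880, (A,hash)→5480, (C,nl_idx)→11380, (C,nl)→20580, (A,merge)→53230 …(+1); best=3180 via (C,merge)
  {ABD}: card=200; try (D,hash)→1420, (D,merge)→1920, (B,merge)→2340, (B,hash)→2360, (D,nl)→4840, (B,nl)→12580; best=1420 via (D,hash)
  {ABE}: card=500; try (A,hash)→3380, (E,merge)→3890, (E,hash)→4940, (A,merge)→9130, (E,nl)→25840, (A,nl)→32180; best=3380 via (A,hash)
  {ABCD}: card=20000; try (C,hash)→4820, (C,merge)→5020, (B,hash)→14860, (C,nl_idx)→23020, (C,nl)→41420, (B,merge)→154140 …(+1); best=4820 via (C,hash)
  {ABDE}: card=1000; try (D,hash)→4360, (E,merge)→5470, (E,hash)→5620, (D,merge)→8660, (D,nl)→23380, (E,nl)→51420; best=4360 via (D,hash)
  {ABCDE}: card=100000; try (C,hash)→8560, (C,merge)→17160, (E,hash)→28820, (C,nl_idx)→112360, (C,nl)→204360, (E,merge)→327070 …(+1); best=8560 via (C,hash)

cost=8560; order=E,B,A,D,C; methods=hash,hash,hash,hash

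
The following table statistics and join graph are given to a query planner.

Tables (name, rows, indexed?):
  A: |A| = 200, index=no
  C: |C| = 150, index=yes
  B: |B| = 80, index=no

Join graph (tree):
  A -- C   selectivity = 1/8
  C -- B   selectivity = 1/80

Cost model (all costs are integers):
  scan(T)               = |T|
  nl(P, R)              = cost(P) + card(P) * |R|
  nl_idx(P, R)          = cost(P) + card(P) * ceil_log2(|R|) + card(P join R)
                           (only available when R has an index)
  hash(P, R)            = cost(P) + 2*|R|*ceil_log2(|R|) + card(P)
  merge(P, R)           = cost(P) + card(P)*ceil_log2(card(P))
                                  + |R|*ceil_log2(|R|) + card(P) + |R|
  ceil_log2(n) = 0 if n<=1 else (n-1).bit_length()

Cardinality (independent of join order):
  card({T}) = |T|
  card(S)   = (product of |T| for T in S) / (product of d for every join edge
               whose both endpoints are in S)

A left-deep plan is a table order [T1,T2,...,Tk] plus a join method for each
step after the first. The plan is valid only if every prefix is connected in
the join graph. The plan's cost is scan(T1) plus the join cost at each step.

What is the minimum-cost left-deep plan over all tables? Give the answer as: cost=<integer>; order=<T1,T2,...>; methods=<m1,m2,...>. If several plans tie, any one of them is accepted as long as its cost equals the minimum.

Selinger DP (subsets sized 1..n):
  {A}: scan cost=200, card=200
  {C}: scan cost=150, card=150
  {B}: scan cost=80, card=80
  {AC}: card=3750; try (C,hash)→2800, (A,merge)→3300, (C,merge)→3350, (A,hash)→3500, (C,nl_idx)→5550, (A,nl)→30150 …(+1); best=2800 via (C,hash)
  {BC}: card=150; try (C,nl_idx)→870, (B,hash)→1420, (C,merge)→2070, (B,merge)→2140, (C,hash)→2560, (C,nl)→12080 …(+1); best=870 via (C,nl_idx)
  {ABC}: card=3750; try (A,merge)→4020, (A,hash)→4220, (B,hash)→7670, (A,nl)→30870, (B,merge)→52190, (B,nl)→302800; best=4020 via (A,merge)

cost=4020; order=B,C,A; methods=nl_idx,merge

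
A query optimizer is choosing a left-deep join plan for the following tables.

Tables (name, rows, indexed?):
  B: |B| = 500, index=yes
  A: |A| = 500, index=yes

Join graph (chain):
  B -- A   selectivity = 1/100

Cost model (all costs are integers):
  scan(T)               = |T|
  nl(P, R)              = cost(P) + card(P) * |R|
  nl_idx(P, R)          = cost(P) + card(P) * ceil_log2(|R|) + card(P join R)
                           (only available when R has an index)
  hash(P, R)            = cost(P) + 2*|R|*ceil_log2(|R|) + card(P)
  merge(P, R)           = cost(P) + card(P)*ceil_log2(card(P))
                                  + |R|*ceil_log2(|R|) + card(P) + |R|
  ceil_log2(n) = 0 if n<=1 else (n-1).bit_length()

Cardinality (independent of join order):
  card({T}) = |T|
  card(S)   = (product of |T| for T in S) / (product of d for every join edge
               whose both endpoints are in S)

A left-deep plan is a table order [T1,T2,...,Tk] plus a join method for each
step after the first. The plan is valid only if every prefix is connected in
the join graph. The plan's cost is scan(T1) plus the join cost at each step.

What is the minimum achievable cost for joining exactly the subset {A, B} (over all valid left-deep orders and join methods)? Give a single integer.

Selinger DP over subsets of {A,B}:
  {B}: scan cost=500, card=500
  {A}: scan cost=500, card=500
  {AB}: card=2500; try (B,nl_idx)→7500, (A,nl_idx)→7500, (B,hash)→10000, (A,hash)→10000, (B,merge)→10500, (A,merge)→10500 …(+2); best=7500 via (B,nl_idx)

7500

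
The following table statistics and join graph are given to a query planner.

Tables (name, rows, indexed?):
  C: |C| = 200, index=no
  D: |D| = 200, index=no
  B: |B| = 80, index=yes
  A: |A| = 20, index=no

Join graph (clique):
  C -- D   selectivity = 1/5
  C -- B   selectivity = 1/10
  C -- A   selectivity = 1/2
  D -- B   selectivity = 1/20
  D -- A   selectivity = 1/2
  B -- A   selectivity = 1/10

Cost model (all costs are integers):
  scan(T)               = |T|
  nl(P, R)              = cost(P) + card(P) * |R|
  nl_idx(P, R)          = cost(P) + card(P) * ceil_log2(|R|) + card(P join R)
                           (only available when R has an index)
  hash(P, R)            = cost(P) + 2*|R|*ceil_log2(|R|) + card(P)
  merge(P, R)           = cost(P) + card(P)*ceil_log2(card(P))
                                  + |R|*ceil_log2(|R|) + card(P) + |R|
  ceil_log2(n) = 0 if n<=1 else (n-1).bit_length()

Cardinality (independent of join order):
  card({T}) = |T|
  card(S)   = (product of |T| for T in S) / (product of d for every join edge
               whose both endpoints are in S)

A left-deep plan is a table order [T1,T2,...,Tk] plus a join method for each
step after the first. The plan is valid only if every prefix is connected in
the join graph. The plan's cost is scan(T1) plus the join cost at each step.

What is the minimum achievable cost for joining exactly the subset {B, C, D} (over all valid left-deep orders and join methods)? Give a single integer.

Selinger DP over subsets of {B,C,D}:
  {C}: scan cost=200, card=200
  {D}: scan cost=200, card=200
  {B}: scan cost=80, card=80
  {CD}: card=8000; try (D,hash)→3600, (C,hash)→3600, (D,merge)→3800, (C,merge)→3800, (D,nl)→40200, (C,nl)→40200; best=3600 via (D,hash)
  {BC}: card=1600; try (B,hash)→1520, (C,merge)→2520, (B,merge)→2640, (B,nl_idx)→3200, (C,hash)→3360, (C,nl)→16080 …(+1); best=1520 via (B,hash)
  {BD}: card=800; try (B,hash)→1520, (B,nl_idx)→2400, (D,merge)→2520, (B,merge)→2640, (D,hash)→3360, (D,nl)→16080 …(+1); best=1520 via (B,hash)
  {BCD}: card=3200; try (C,hash)→5520, (D,hash)→6320, (C,merge)→12120, (B,hash)→12720, (D,merge)→22520, (B,nl_idx)→62800 …(+4); best=5520 via (C,hash)

5520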